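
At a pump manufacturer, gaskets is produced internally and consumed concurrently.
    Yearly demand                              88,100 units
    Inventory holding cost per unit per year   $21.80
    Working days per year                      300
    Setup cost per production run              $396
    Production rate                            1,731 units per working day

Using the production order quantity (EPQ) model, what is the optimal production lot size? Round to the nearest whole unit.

d = 88,100/300 = 293.6667 units/day;  effective holding cost H(1 − d/p) = 21.8·(1 − 293.6667/1731) = 18.10160
Q* = √(2DS / H_eff) = √(2·88,100·396 / 18.10160) ≈ 1,963.32

1,963 units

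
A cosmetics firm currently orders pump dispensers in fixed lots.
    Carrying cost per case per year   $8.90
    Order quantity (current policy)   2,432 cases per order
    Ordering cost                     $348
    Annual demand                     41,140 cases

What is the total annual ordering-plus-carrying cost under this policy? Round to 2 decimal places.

$16,709.21

Annual ordering cost = (D/Q)·S = (41,140/2,432) × 348 = $5,886.81
Annual holding cost  = (Q/2)·H = (2,432/2) × 8.9 = $10,822.40
Total = $5,886.81 + $10,822.40 = $16,709.21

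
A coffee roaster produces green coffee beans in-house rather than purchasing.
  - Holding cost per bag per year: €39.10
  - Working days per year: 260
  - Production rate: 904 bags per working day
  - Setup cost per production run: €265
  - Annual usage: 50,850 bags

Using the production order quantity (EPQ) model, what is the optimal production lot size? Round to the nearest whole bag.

Daily demand d = 50,850/260 = 195.577; p = 904; 1 − d/p = 0.78365
EPQ = √(2DS / (H(1 − d/p)))
    = √(2 × 50,850 × 265 / (39.1 × 0.78365)) ≈ 937.85

938 bags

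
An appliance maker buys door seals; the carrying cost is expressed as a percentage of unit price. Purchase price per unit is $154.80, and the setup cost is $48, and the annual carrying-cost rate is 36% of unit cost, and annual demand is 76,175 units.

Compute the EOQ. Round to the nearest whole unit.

Holding cost per unit per year: H = 36% × $154.8 = $55.7280
Q* = √(2·D·S / H) = √(2·76,175·48 / 55.728) = √131,223.1 ≈ 362.25

362 units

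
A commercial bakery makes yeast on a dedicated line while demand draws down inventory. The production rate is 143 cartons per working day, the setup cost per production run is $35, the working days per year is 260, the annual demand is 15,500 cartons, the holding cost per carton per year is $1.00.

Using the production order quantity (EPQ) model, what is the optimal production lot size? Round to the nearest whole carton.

Daily demand d = 15,500/260 = 59.615; p = 143; 1 − d/p = 0.58311
EPQ = √(2DS / (H(1 − d/p)))
    = √(2 × 15,500 × 35 / (1 × 0.58311)) ≈ 1,364.08

1,364 cartons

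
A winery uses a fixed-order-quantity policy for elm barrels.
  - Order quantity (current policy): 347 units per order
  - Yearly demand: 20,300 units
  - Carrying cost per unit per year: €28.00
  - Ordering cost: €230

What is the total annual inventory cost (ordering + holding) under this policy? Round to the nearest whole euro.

€18,313

Annual ordering cost = (D/Q)·S = (20,300/347) × 230 = €13,455.33
Annual holding cost  = (Q/2)·H = (347/2) × 28 = €4,858.00
Total = €13,455.33 + €4,858.00 = €18,313.33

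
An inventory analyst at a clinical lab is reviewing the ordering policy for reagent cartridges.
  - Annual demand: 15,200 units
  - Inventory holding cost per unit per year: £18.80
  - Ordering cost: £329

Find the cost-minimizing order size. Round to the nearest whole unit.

EOQ = √(2DS/H) = √(2 × 15,200 × 329 / 18.8)
    = √(532,000.00) ≈ 729.38

729 units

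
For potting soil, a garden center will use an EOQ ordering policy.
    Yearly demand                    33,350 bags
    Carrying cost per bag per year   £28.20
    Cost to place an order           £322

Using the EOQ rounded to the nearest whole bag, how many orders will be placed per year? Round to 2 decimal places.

38.20 orders per year

2DS/H = 2·33,350·322/28.2 = 761,609.93
EOQ = √761,609.93 ≈ 872.70 → Q = 873
Orders per year = D/Q = 33,350 / 873 = 38.202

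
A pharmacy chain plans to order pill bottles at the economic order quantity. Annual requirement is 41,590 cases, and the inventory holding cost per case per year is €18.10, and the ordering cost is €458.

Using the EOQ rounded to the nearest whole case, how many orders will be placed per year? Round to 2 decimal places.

28.66 orders per year

EOQ = √(2DS/H) = √(2 × 41,590 × 458 / 18.1)
    = √(2,104,775.69) ≈ 1,450.78 → Q = 1,451
N = D/Q = 41,590/1,451 ≈ 28.663 orders/yr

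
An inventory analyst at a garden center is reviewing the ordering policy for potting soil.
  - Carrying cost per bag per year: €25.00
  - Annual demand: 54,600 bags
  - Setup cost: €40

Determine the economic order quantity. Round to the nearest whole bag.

418 bags

EOQ = √(2DS/H) = √(2 × 54,600 × 40 / 25)
    = √(174,720.00) ≈ 418.00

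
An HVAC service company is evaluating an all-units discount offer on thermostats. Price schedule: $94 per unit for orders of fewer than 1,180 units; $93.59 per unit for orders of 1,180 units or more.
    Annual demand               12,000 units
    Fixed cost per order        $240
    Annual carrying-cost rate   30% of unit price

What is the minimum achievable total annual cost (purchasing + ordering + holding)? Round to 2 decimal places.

H₁ = 30%×$94 = $28.2000;  H₂ = 30%×$93.59 = $28.0770
EOQ₁ = √(2×12,000×240/28.2000) = 451.95  (< 1,180, feasible at tier 1)
EOQ₂ = √(2×12,000×240/28.0770) = 452.94  (< 1,180 → use Q = 1,180 at tier-2 price)
TC(tier 1 (EOQ₁), Q≈451.9) = $1,140,744.88
TC(tier 2, Q≈1,180.0) = $1,142,086.11
Minimum at tier 1 (EOQ₁): $1,140,744.88

$1,140,744.88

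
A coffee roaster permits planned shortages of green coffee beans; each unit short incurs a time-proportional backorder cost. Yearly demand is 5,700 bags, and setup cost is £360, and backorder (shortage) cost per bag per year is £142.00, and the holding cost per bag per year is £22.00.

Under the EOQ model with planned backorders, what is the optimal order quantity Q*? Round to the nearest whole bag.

Basic EOQ = √(2·5,700·360/22) = 431.909
Backorder adjustment √((H+b)/b) = √((22+142)/142) = 1.0747
Q* = 431.909 × 1.0747 ≈ 464.16

464 bags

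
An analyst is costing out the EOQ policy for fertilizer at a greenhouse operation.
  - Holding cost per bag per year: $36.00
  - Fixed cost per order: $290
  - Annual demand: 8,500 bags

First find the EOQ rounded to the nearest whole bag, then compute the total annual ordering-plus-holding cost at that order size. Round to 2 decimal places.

Q* = √(2·D·S / H) = √(2·8,500·290 / 36) = √136,944.4 ≈ 370.06 → Q = 370 bags
Annual ordering cost = (D/Q)·S = (8,500/370) × 290 = $6,662.16
Annual holding cost  = (Q/2)·H = (370/2) × 36 = $6,660.00
Total = $6,662.16 + $6,660.00 = $13,322.16

$13,322.16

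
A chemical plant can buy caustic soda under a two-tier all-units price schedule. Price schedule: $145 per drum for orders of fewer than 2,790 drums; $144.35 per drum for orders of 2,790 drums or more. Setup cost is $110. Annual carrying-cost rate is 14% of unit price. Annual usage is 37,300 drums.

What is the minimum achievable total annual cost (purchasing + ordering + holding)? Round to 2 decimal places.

$5,413,917.16

H₁ = 14%×$145 = $20.3000;  H₂ = 14%×$144.35 = $20.2090
EOQ₁ = √(2×37,300×110/20.3000) = 635.80  (< 2,790, feasible at tier 1)
EOQ₂ = √(2×37,300×110/20.2090) = 637.23  (< 2,790 → use Q = 2,790 at tier-2 price)
TC(tier 1 (EOQ₁), Q≈635.8) = $5,421,406.66
TC(tier 2, Q≈2,790.0) = $5,413,917.16
Minimum at tier 2: $5,413,917.16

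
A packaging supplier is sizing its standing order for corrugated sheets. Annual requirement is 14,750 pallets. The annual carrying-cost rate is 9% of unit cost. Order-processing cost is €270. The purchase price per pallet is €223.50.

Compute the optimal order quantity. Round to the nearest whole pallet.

629 pallets

H = i·C = 0.09 × €223.5 = €20.1150 per pallet-year
Optimal lot size Q* = (2 × 14,750 × €270 / €20.115)^½ ≈ 629.26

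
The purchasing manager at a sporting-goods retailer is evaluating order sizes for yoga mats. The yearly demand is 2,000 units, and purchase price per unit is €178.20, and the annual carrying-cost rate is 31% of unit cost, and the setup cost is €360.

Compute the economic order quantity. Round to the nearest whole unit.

161 units

Holding cost per unit per year: H = 31% × €178.2 = €55.2420
Optimal lot size Q* = (2 × 2,000 × €360 / €55.242)^½ ≈ 161.45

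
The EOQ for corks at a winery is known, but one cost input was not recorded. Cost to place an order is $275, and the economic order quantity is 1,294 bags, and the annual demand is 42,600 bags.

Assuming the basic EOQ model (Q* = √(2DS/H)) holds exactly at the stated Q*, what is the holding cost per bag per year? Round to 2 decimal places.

Since Q* = (2DS/H)^½, squaring gives Q*²·H = 2DS.
H = 2DS / Q² = 2 × 42,600 × 275 / 1,294² = 13.9928

$13.99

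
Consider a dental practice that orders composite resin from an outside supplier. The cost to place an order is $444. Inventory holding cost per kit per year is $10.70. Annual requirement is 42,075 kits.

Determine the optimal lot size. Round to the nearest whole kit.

EOQ = √(2DS/H) = √(2 × 42,075 × 444 / 10.7)
    = √(3,491,831.78) ≈ 1,868.64

1,869 kits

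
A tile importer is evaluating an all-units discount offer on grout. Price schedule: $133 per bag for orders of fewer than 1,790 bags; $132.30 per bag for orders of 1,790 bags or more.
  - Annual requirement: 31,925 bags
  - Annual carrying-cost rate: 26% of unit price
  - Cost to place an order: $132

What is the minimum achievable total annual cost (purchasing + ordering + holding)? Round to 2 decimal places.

H₁ = 26%×$133 = $34.5800;  H₂ = 26%×$132.30 = $34.3980
EOQ₁ = √(2×31,925×132/34.5800) = 493.69  (< 1,790, feasible at tier 1)
EOQ₂ = √(2×31,925×132/34.3980) = 495.00  (< 1,790 → use Q = 1,790 at tier-2 price)
TC(tier 1 (EOQ₁), Q≈493.7) = $4,263,096.82
TC(tier 2, Q≈1,790.0) = $4,256,817.96
Minimum at tier 2: $4,256,817.96

$4,256,817.96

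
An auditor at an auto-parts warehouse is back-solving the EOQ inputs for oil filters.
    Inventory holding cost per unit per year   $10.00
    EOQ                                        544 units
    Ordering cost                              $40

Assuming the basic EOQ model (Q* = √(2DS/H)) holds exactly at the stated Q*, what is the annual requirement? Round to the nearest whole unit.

EOQ relation: Q² = 2DS/H, so rearrange for the unknown.
D = Q²H / (2S) = 544² × 10 / (2 × 40) = 36,992.00

36,992 units per year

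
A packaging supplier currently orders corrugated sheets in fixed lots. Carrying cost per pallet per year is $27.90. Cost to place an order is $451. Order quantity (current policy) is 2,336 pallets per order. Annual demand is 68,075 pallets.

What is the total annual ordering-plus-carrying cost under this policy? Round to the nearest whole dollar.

$45,730

Annual ordering cost = (D/Q)·S = (68,075/2,336) × 451 = $13,142.90
Annual holding cost  = (Q/2)·H = (2,336/2) × 27.9 = $32,587.20
Total = $13,142.90 + $32,587.20 = $45,730.10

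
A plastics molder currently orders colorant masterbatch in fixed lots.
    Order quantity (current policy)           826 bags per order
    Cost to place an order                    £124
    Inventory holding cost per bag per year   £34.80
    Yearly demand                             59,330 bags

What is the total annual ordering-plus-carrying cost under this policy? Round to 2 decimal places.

£23,279.08

Ordering: D/Q × S = 59,330/826 × £124 = £8,906.68
Holding:  Q/2 × H = 826/2 × £34.8 = £14,372.40
Total = £8,906.68 + £14,372.40 = £23,279.08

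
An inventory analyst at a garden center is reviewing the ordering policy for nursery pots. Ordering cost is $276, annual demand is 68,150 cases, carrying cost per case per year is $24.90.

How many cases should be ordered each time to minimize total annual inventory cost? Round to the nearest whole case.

1,229 cases

Optimal lot size Q* = (2 × 68,150 × $276 / $24.9)^½ ≈ 1,229.14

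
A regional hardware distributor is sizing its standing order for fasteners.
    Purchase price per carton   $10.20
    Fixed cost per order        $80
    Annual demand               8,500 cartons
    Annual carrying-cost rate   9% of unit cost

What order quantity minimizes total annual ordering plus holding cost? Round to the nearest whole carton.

1,217 cartons

Holding cost per carton per year: H = 9% × $10.2 = $0.9180
Q* = √(2·D·S / H) = √(2·8,500·80 / 0.918) = √1,481,481.5 ≈ 1,217.16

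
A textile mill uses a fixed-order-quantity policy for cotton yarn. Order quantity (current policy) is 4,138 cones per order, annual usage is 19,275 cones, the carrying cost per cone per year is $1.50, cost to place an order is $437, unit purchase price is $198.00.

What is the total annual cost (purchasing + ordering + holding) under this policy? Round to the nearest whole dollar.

$3,821,589

Annual ordering cost = (D/Q)·S = (19,275/4,138) × 437 = $2,035.57
Annual holding cost  = (Q/2)·H = (4,138/2) × 1.5 = $3,103.50
Purchase cost = D·C = 19,275 × 198 = $3,816,450.00
Total = $2,035.57 + $3,103.50 + $3,816,450.00 = $3,821,589.07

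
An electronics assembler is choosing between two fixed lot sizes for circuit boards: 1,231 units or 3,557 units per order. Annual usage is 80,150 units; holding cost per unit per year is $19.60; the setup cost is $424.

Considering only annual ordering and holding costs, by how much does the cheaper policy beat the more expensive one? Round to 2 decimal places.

For each Q, cost = (D/Q)·S + (Q/2)·H.
TC(1,231) = (80,150/1,231)×424 + (1,231/2)×19.6 = $39,670.30
TC(3,557) = (80,150/3,557)×424 + (3,557/2)×19.6 = $44,412.61
Cheaper: Q = 1,231.  Difference = $4,742.31

$4,742.31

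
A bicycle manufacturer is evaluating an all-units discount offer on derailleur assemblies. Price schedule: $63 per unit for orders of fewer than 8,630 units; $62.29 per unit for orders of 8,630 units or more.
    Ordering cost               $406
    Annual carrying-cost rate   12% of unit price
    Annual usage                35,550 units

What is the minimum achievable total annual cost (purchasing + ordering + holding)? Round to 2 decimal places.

$2,248,335.72

H₁ = 12%×$63 = $7.5600;  H₂ = 12%×$62.29 = $7.4748
EOQ₁ = √(2×35,550×406/7.5600) = 1,954.06  (< 8,630, feasible at tier 1)
EOQ₂ = √(2×35,550×406/7.4748) = 1,965.16  (< 8,630 → use Q = 8,630 at tier-2 price)
TC(tier 1 (EOQ₁), Q≈1,954.1) = $2,254,422.66
TC(tier 2, Q≈8,630.0) = $2,248,335.72
Minimum at tier 2: $2,248,335.72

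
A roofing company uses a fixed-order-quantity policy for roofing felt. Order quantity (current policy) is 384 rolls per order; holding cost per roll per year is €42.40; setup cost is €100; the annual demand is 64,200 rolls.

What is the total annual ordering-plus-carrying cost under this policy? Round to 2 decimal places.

€24,859.55

Annual ordering cost = (D/Q)·S = (64,200/384) × 100 = €16,718.75
Annual holding cost  = (Q/2)·H = (384/2) × 42.4 = €8,140.80
Total = €16,718.75 + €8,140.80 = €24,859.55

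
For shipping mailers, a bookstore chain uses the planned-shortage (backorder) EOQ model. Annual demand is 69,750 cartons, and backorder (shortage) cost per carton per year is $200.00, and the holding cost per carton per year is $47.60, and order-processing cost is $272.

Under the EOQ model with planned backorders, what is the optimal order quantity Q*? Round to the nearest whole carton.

Q* = √(2DS/H) · √((H + b)/b)
   = √(2 × 69,750 × 272 / 47.6) · √((47.6 + 200) / 200)
   = 892.829 × 1.1127 ≈ 993.41

993 cartons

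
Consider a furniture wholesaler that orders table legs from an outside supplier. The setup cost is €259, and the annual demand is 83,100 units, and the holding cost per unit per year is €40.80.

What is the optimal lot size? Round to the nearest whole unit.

Optimal lot size Q* = (2 × 83,100 × €259 / €40.8)^½ ≈ 1,027.15

1,027 units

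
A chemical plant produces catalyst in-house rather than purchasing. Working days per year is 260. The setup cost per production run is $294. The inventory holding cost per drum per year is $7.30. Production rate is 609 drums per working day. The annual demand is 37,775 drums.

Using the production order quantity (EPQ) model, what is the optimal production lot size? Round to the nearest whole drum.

1,999 drums

Daily demand d = 37,775/260 = 145.288; p = 609; 1 − d/p = 0.76143
EPQ = √(2DS / (H(1 − d/p)))
    = √(2 × 37,775 × 294 / (7.3 × 0.76143)) ≈ 1,999.01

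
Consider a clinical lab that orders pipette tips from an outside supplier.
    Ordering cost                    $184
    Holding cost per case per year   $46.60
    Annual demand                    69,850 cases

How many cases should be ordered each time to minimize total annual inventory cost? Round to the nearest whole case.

743 cases

Optimal lot size Q* = (2 × 69,850 × $184 / $46.6)^½ ≈ 742.70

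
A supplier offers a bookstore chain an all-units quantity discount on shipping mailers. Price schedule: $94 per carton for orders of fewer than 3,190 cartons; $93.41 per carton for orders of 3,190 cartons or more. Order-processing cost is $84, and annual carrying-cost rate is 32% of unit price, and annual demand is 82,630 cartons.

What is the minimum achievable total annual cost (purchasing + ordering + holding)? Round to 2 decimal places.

$7,768,320.60

H₁ = 32%×$94 = $30.0800;  H₂ = 32%×$93.41 = $29.8912
EOQ₁ = √(2×82,630×84/30.0800) = 679.34  (< 3,190, feasible at tier 1)
EOQ₂ = √(2×82,630×84/29.8912) = 681.48  (< 3,190 → use Q = 3,190 at tier-2 price)
TC(tier 1 (EOQ₁), Q≈679.3) = $7,787,654.43
TC(tier 2, Q≈3,190.0) = $7,768,320.60
Minimum at tier 2: $7,768,320.60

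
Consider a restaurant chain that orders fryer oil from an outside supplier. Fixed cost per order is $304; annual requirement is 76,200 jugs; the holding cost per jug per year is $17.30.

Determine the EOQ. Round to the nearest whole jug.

1,636 jugs

Optimal lot size Q* = (2 × 76,200 × $304 / $17.3)^½ ≈ 1,636.46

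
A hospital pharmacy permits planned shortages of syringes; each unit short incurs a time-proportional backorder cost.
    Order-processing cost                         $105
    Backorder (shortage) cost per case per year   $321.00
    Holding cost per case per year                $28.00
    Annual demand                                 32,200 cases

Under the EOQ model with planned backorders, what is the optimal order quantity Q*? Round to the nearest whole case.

512 cases

Basic EOQ = √(2·32,200·105/28) = 491.426
Backorder adjustment √((H+b)/b) = √((28+321)/321) = 1.0427
Q* = 491.426 × 1.0427 ≈ 512.41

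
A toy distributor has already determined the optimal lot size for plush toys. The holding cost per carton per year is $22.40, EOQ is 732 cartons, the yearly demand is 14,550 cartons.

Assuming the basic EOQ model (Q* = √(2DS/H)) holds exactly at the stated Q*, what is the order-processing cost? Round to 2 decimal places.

Since Q* = (2DS/H)^½, squaring gives Q*²·H = 2DS.
S = Q²H / (2D) = 732² × 22.4 / (2 × 14,550) = 412.4556

$412.46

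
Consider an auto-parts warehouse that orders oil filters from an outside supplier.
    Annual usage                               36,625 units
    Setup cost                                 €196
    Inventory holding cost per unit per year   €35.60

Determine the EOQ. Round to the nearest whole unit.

635 units

EOQ = √(2DS/H) = √(2 × 36,625 × 196 / 35.6)
    = √(403,286.52) ≈ 635.05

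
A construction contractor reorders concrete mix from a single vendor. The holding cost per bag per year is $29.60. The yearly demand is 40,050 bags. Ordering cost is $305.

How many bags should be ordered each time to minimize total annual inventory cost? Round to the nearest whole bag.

Optimal lot size Q* = (2 × 40,050 × $305 / $29.6)^½ ≈ 908.49

908 bags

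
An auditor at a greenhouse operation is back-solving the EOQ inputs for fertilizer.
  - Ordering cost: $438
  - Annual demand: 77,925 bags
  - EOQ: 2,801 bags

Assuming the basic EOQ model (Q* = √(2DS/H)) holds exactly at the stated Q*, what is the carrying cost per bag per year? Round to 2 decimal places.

Since Q* = (2DS/H)^½, squaring gives Q*²·H = 2DS.
H = 2DS / Q² = 2 × 77,925 × 438 / 2,801² = 8.7007

$8.70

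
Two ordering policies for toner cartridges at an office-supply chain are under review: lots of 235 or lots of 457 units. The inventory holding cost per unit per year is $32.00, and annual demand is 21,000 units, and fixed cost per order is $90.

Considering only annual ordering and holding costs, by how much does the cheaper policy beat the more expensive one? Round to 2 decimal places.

TC(Q) = (D/Q)S + (Q/2)H
TC(235) = (21,000/235)×90 + (235/2)×32 = $11,802.55
TC(457) = (21,000/457)×90 + (457/2)×32 = $11,447.67
Lots of 457 are cheaper by $354.89.

$354.89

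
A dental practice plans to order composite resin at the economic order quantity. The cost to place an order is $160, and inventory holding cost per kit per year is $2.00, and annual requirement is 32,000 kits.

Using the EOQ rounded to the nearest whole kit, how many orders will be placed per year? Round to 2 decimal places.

Optimal lot size Q* = (2 × 32,000 × $160 / $2)^½ ≈ 2,262.74 → Q = 2,263
N = D/Q = 32,000/2,263 ≈ 14.141 orders/yr

14.14 orders per year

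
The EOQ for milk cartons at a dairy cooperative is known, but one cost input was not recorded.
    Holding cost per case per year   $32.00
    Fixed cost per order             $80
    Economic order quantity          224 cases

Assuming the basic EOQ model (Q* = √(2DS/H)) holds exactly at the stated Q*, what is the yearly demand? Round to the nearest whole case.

10,035 cases per year

Since Q* = (2DS/H)^½, squaring gives Q*²·H = 2DS.
D = Q²H / (2S) = 224² × 32 / (2 × 80) = 10,035.20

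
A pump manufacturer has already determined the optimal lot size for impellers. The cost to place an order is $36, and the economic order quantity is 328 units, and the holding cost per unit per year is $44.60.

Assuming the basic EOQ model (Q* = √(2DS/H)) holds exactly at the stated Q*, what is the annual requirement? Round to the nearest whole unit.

Since Q* = (2DS/H)^½, squaring gives Q*²·H = 2DS.
D = Q²H / (2S) = 328² × 44.6 / (2 × 36) = 66,642.31

66,642 units per year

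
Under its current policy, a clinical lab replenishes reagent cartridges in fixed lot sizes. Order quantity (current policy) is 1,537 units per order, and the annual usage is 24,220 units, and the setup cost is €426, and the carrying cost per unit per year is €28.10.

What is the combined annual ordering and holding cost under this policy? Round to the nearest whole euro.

€28,308

Ordering: D/Q × S = 24,220/1,537 × €426 = €6,712.90
Holding:  Q/2 × H = 1,537/2 × €28.1 = €21,594.85
Total = €6,712.90 + €21,594.85 = €28,307.75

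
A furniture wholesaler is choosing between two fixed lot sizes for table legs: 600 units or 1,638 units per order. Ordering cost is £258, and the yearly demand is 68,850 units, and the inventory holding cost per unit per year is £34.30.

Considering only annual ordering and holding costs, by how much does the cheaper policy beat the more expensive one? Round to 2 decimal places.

TC(Q) = (D/Q)S + (Q/2)H
TC(600) = (68,850/600)×258 + (600/2)×34.3 = £39,895.50
TC(1,638) = (68,850/1,638)×258 + (1,638/2)×34.3 = £38,936.21
|ΔTC| = |£39,895.50 − £38,936.21| = £959.29

£959.29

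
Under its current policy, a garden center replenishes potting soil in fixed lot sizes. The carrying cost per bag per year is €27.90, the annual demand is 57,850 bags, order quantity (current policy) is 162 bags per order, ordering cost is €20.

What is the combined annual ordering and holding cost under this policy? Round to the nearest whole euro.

€9,402

Orders/yr = 57,850/162 = 357.099; ordering cost = 357.099 × €20 = €7,141.98
Average inventory = 162/2 = 81; holding cost = 81 × €27.9 = €2,259.90
Total = €7,141.98 + €2,259.90 = €9,401.88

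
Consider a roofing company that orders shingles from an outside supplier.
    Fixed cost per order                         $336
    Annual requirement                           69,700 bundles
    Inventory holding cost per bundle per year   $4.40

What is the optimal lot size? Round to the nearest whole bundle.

3,263 bundles

Q* = √(2·D·S / H) = √(2·69,700·336 / 4.4) = √10,645,090.9 ≈ 3,262.68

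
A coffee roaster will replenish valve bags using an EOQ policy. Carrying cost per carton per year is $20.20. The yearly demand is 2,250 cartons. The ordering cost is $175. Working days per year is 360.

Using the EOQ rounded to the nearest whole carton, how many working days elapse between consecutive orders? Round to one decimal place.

EOQ = √(2DS/H) = √(2 × 2,250 × 175 / 20.2)
    = √(38,985.15) ≈ 197.45 → Q = 197 cartons
T = Q/D × 360 days = 197/2,250 × 360 = 31.520 days

31.5 days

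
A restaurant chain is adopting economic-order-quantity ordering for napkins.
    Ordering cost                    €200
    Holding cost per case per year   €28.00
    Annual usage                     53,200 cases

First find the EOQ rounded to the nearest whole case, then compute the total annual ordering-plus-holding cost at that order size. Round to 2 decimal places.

€24,409.83

Optimal lot size Q* = (2 × 53,200 × €200 / €28)^½ ≈ 871.78 → Q = 872 cases
Annual ordering cost = (D/Q)·S = (53,200/872) × 200 = €12,201.83
Annual holding cost  = (Q/2)·H = (872/2) × 28 = €12,208.00
Total = €12,201.83 + €12,208.00 = €24,409.83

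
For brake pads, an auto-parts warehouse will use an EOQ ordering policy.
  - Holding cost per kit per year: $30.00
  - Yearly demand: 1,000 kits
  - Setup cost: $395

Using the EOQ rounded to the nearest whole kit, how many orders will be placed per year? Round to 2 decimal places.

EOQ = √(2DS/H) = √(2 × 1,000 × 395 / 30)
    = √(26,333.33) ≈ 162.28 → Q = 162
Orders per year = D/Q = 1,000 / 162 = 6.173

6.17 orders per year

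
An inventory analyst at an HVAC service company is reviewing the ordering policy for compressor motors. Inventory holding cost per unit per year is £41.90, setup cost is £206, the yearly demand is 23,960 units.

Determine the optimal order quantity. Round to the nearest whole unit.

2DS/H = 2·23,960·206/41.9 = 235,597.14
EOQ = √235,597.14 ≈ 485.38

485 units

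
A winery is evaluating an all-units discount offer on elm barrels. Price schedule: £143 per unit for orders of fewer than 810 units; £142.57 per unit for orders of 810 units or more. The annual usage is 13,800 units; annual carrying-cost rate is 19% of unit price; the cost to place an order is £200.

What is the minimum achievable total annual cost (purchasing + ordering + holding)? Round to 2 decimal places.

£1,981,844.17

H₁ = 19%×£143 = £27.1700;  H₂ = 19%×£142.57 = £27.0883
EOQ₁ = √(2×13,800×200/27.1700) = 450.74  (< 810, feasible at tier 1)
EOQ₂ = √(2×13,800×200/27.0883) = 451.42  (< 810 → use Q = 810 at tier-2 price)
TC(tier 1 (EOQ₁), Q≈450.7) = £1,985,646.57
TC(tier 2, Q≈810.0) = £1,981,844.17
Minimum at tier 2: £1,981,844.17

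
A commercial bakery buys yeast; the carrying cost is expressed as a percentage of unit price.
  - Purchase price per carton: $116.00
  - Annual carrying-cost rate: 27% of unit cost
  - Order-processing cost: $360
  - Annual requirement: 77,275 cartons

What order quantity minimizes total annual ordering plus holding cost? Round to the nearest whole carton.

1,333 cartons

Carrying cost H = $116 × 27% = $31.3200/carton/yr
2DS/H = 2·77,275·360/31.32 = 1,776,436.78
EOQ = √1,776,436.78 ≈ 1,332.83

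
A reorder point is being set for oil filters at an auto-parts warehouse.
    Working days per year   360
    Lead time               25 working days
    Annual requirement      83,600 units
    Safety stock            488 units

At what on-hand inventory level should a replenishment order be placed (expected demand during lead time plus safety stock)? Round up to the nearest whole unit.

Daily demand d = 83,600 / 360 = 232.222 units/day
Demand during lead time = 232.222 × 25 = 5,805.56
Reorder point = 5,805.56 + 488 = 6,293.56 → round up

6,294 units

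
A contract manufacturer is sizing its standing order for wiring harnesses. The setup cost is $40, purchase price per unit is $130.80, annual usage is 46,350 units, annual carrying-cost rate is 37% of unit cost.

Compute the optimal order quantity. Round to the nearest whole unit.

Holding cost per unit per year: H = 37% × $130.8 = $48.3960
2DS/H = 2·46,350·40/48.396 = 76,617.90
EOQ = √76,617.90 ≈ 276.80

277 units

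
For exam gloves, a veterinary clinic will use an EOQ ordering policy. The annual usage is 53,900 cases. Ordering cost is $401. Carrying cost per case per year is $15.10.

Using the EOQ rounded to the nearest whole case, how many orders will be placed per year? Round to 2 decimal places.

2DS/H = 2·53,900·401/15.1 = 2,862,768.21
EOQ = √2,862,768.21 ≈ 1,691.97 → Q = 1,692
Orders per year = D/Q = 53,900 / 1,692 = 31.856

31.86 orders per year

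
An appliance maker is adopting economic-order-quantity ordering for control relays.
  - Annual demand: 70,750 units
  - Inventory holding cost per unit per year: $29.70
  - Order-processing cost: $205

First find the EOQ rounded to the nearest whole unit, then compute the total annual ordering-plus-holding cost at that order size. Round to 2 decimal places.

Optimal lot size Q* = (2 × 70,750 × $205 / $29.7)^½ ≈ 988.27 → Q = 988 units
Orders/yr = 70,750/988 = 71.609; ordering cost = 71.609 × $205 = $14,679.91
Average inventory = 988/2 = 494; holding cost = 494 × $29.7 = $14,671.80
Total = $14,679.91 + $14,671.80 = $29,351.71

$29,351.71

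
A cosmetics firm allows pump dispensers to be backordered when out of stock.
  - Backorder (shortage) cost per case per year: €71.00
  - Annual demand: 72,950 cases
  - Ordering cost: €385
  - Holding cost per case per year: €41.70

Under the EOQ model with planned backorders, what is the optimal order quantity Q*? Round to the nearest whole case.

Basic EOQ = √(2·72,950·385/41.7) = 1,160.620
Backorder adjustment √((H+b)/b) = √((41.7+71)/71) = 1.2599
Q* = 1,160.620 × 1.2599 ≈ 1,462.25

1,462 cases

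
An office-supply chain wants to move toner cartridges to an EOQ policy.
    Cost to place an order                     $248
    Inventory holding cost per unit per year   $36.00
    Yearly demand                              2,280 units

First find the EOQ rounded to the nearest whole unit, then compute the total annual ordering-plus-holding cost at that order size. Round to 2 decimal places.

$6,380.58

EOQ = √(2DS/H) = √(2 × 2,280 × 248 / 36)
    = √(31,413.33) ≈ 177.24 → Q = 177 units
Orders/yr = 2,280/177 = 12.881; ordering cost = 12.881 × $248 = $3,194.58
Average inventory = 177/2 = 88.5; holding cost = 88.5 × $36 = $3,186.00
Total = $3,194.58 + $3,186.00 = $6,380.58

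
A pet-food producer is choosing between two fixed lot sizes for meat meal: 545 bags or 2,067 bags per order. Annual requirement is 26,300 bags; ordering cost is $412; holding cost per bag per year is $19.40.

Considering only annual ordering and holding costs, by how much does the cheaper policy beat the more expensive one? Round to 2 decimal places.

$123.75

TC(Q) = (D/Q)S + (Q/2)H
TC(545) = (26,300/545)×412 + (545/2)×19.4 = $25,168.33
TC(2,067) = (26,300/2,067)×412 + (2,067/2)×19.4 = $25,292.09
|ΔTC| = |$25,168.33 − $25,292.09| = $123.75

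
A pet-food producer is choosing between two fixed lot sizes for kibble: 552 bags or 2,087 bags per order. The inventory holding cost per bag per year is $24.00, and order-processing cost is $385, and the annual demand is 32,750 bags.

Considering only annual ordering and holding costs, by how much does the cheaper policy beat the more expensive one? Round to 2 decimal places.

TC(Q) = (D/Q)S + (Q/2)H
TC(552) = (32,750/552)×385 + (552/2)×24 = $29,465.94
TC(2,087) = (32,750/2,087)×385 + (2,087/2)×24 = $31,085.57
|ΔTC| = |$29,465.94 − $31,085.57| = $1,619.63

$1,619.63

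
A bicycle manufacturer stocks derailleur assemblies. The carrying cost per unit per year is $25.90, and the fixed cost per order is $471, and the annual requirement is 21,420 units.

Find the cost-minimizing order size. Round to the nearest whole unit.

883 units

Q* = √(2·D·S / H) = √(2·21,420·471 / 25.9) = √779,059.5 ≈ 882.64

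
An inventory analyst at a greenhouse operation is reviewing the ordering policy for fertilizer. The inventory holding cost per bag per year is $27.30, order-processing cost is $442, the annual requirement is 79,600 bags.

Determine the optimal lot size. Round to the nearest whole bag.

1,605 bags

Optimal lot size Q* = (2 × 79,600 × $442 / $27.3)^½ ≈ 1,605.47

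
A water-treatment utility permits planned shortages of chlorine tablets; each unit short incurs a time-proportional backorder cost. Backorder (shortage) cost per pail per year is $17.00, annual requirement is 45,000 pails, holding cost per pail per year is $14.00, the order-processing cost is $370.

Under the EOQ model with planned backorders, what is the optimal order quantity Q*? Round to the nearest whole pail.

2,083 pails

Q* = √(2DS/H) · √((H + b)/b)
   = √(2 × 45,000 × 370 / 14) · √((14 + 17) / 17)
   = 1,542.262 × 1.3504 ≈ 2,082.64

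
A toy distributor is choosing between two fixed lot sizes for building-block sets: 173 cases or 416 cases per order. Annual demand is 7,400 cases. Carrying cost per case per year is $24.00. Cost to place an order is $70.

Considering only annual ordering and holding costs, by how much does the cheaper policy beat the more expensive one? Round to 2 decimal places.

For each Q, cost = (D/Q)·S + (Q/2)·H.
TC(173) = (7,400/173)×70 + (173/2)×24 = $5,070.22
TC(416) = (7,400/416)×70 + (416/2)×24 = $6,237.19
Lots of 173 are cheaper by $1,166.97.

$1,166.97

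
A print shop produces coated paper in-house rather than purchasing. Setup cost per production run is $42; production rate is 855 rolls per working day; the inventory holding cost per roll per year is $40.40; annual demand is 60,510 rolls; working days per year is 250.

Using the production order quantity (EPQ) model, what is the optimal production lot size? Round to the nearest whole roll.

419 rolls

d = 60,510/250 = 242.0400 rolls/day;  effective holding cost H(1 − d/p) = 40.4·(1 − 242.0400/855) = 28.96326
Q* = √(2DS / H_eff) = √(2·60,510·42 / 28.96326) ≈ 418.92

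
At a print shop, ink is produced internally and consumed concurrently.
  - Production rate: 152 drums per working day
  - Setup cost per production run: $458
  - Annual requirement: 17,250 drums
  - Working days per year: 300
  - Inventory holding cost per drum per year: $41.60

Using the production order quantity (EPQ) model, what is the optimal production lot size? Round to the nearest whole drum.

782 drums

d = 17,250/300 = 57.5000 drums/day;  effective holding cost H(1 − d/p) = 41.6·(1 − 57.5000/152) = 25.86316
Q* = √(2DS / H_eff) = √(2·17,250·458 / 25.86316) ≈ 781.63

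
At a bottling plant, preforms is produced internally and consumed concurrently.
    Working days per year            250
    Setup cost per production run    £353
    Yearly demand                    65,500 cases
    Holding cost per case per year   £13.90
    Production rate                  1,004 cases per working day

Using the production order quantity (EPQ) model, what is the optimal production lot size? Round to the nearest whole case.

Daily demand d = 65,500/250 = 262.000; p = 1004; 1 − d/p = 0.73904
EPQ = √(2DS / (H(1 − d/p)))
    = √(2 × 65,500 × 353 / (13.9 × 0.73904)) ≈ 2,121.68

2,122 cases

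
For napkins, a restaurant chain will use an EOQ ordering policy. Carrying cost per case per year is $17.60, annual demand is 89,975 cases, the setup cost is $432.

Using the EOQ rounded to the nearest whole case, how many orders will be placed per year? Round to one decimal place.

42.8 orders per year

Q* = √(2·D·S / H) = √(2·89,975·432 / 17.6) = √4,416,954.5 ≈ 2,101.66 → Q = 2,102
Orders per year = D/Q = 89,975 / 2,102 = 42.804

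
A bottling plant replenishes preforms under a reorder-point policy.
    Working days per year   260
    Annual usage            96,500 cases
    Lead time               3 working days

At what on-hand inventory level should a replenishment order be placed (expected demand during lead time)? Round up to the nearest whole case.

1,114 cases

Daily demand d = 96,500 / 260 = 371.154 cases/day
Demand during lead time = 371.154 × 3 = 1,113.46
Reorder point = 1,113.46 → round up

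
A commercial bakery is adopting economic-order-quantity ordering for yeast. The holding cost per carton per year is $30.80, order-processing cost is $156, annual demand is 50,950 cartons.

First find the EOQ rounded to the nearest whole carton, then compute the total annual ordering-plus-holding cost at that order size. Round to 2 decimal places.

$22,127.12

EOQ = √(2DS/H) = √(2 × 50,950 × 156 / 30.8)
    = √(516,116.88) ≈ 718.41 → Q = 718 cartons
Orders/yr = 50,950/718 = 70.961; ordering cost = 70.961 × $156 = $11,069.92
Average inventory = 718/2 = 359; holding cost = 359 × $30.8 = $11,057.20
Total = $11,069.92 + $11,057.20 = $22,127.12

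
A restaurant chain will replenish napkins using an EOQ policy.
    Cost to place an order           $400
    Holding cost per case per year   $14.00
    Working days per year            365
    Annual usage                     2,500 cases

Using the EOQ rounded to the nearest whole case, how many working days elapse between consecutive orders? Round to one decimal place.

2DS/H = 2·2,500·400/14 = 142,857.14
EOQ = √142,857.14 ≈ 377.96 → Q = 378 cases
Days between orders = 365 / (D/Q) = 365 / 6.614 ≈ 55.188

55.2 days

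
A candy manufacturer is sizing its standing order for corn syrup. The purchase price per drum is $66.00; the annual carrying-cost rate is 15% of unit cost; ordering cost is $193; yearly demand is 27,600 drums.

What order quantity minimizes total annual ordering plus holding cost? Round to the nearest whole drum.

H = i·C = 0.15 × $66 = $9.9000 per drum-year
EOQ = √(2DS/H) = √(2 × 27,600 × 193 / 9.9)
    = √(1,076,121.21) ≈ 1,037.36

1,037 drums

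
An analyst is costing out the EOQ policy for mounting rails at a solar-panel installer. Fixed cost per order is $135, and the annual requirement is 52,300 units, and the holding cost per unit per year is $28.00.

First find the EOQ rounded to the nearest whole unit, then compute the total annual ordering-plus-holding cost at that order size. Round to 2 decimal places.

Optimal lot size Q* = (2 × 52,300 × $135 / $28)^½ ≈ 710.16 → Q = 710 units
Orders/yr = 52,300/710 = 73.662; ordering cost = 73.662 × $135 = $9,944.37
Average inventory = 710/2 = 355; holding cost = 355 × $28 = $9,940.00
Total = $9,944.37 + $9,940.00 = $19,884.37

$19,884.37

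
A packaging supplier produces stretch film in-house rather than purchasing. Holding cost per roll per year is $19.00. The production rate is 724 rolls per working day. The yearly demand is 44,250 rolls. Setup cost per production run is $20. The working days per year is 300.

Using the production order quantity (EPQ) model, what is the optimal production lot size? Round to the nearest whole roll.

342 rolls

Daily demand d = 44,250/300 = 147.500; p = 724; 1 − d/p = 0.79627
EPQ = √(2DS / (H(1 − d/p)))
    = √(2 × 44,250 × 20 / (19 × 0.79627)) ≈ 342.04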